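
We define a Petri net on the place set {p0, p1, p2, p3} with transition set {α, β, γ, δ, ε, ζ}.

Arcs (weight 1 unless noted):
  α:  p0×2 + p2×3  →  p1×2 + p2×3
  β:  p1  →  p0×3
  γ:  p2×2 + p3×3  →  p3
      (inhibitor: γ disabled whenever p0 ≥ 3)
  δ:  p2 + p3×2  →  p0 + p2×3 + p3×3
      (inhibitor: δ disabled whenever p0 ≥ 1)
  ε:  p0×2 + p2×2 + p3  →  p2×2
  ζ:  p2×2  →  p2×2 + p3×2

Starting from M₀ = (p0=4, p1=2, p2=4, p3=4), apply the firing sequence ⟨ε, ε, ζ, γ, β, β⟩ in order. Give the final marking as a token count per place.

(p0=6, p1=0, p2=2, p3=2)

step 1: fire ε:  (p0=4, p1=2, p2=4, p3=4) → (p0=2, p1=2, p2=4, p3=3)
step 2: fire ε:  (p0=2, p1=2, p2=4, p3=3) → (p0=0, p1=2, p2=4, p3=2)
step 3: fire ζ:  (p0=0, p1=2, p2=4, p3=2) → (p0=0, p1=2, p2=4, p3=4)
step 4: fire γ:  (p0=0, p1=2, p2=4, p3=4) → (p0=0, p1=2, p2=2, p3=2)
step 5: fire β:  (p0=0, p1=2, p2=2, p3=2) → (p0=3, p1=1, p2=2, p3=2)
step 6: fire β:  (p0=3, p1=1, p2=2, p3=2) → (p0=6, p1=0, p2=2, p3=2)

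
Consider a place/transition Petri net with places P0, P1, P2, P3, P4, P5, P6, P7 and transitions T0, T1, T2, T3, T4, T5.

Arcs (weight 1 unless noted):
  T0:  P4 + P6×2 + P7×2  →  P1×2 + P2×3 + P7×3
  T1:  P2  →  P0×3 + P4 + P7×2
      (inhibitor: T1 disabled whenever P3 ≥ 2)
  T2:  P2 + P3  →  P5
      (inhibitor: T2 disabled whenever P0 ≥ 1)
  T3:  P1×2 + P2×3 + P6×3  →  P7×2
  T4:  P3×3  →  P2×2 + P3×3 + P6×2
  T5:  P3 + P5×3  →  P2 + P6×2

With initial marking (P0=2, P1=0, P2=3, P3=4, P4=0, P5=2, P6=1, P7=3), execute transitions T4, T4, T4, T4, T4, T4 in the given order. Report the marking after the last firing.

(P0=2, P1=0, P2=15, P3=4, P4=0, P5=2, P6=13, P7=3)

step 1: fire T4:  (P0=2, P1=0, P2=3, P3=4, P4=0, P5=2, P6=1, P7=3) → (P0=2, P1=0, P2=5, P3=4, P4=0, P5=2, P6=3, P7=3)
step 2: fire T4:  (P0=2, P1=0, P2=5, P3=4, P4=0, P5=2, P6=3, P7=3) → (P0=2, P1=0, P2=7, P3=4, P4=0, P5=2, P6=5, P7=3)
step 3: fire T4:  (P0=2, P1=0, P2=7, P3=4, P4=0, P5=2, P6=5, P7=3) → (P0=2, P1=0, P2=9, P3=4, P4=0, P5=2, P6=7, P7=3)
step 4: fire T4:  (P0=2, P1=0, P2=9, P3=4, P4=0, P5=2, P6=7, P7=3) → (P0=2, P1=0, P2=11, P3=4, P4=0, P5=2, P6=9, P7=3)
step 5: fire T4:  (P0=2, P1=0, P2=11, P3=4, P4=0, P5=2, P6=9, P7=3) → (P0=2, P1=0, P2=13, P3=4, P4=0, P5=2, P6=11, P7=3)
step 6: fire T4:  (P0=2, P1=0, P2=13, P3=4, P4=0, P5=2, P6=11, P7=3) → (P0=2, P1=0, P2=15, P3=4, P4=0, P5=2, P6=13, P7=3)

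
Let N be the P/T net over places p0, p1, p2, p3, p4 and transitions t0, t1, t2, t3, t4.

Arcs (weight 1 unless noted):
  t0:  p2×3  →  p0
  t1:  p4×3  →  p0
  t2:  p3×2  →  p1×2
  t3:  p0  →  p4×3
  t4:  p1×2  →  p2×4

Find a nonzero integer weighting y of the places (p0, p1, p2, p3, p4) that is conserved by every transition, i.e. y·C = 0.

y = (p0:3, p1:2, p2:1, p3:2, p4:1)

Incidence matrix C (rows=places, cols=transitions):
       t0   t1   t2   t3   t4
   p0   1    1    0   -1    0
   p1   0    0    2    0   -2
   p2  -3    0    0    0    4
   p3   0    0   -2    0    0
   p4   0   -3    0    3    0

Candidate y = [3, 2, 1, 2, 1]; check y·C column-wise:
  col t0: 3·1 + 2·0 + 1·-3 + 2·0 + 1·0 = 0
  col t1: 3·1 + 2·0 + 1·0 + 2·0 + 1·-3 = 0
  col t2: 3·0 + 2·2 + 1·0 + 2·-2 + 1·0 = 0
  col t3: 3·-1 + 2·0 + 1·0 + 2·0 + 1·3 = 0
  col t4: 3·0 + 2·-2 + 1·4 + 2·0 + 1·0 = 0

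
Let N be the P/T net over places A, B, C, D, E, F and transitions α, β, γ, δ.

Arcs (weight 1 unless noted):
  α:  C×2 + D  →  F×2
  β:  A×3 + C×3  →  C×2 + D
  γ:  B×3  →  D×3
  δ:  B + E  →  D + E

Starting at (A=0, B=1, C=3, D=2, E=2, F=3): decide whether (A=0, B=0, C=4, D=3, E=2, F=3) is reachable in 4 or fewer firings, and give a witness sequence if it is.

depth 0: 1 marking
depth 1: 3 markings reached so far
depth 2: 4 markings reached so far
depth 3: 4 markings reached so far
(frontier empty at depth 3; search complete)
target is not among the 4 markings reachable within 4 steps

NO — not reachable within 4 firings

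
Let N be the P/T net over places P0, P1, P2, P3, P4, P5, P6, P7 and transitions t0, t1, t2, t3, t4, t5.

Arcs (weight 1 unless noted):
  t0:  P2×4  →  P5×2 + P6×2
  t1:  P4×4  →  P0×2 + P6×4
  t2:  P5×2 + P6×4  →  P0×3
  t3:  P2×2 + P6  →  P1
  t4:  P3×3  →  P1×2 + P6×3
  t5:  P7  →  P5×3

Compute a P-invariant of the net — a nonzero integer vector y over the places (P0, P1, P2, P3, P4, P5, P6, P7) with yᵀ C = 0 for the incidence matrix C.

y = (P0:8, P1:12, P2:3, P3:14, P4:10, P5:0, P6:6, P7:0)

Incidence matrix C (rows=places, cols=transitions):
       t0   t1   t2   t3   t4   t5
   P0   0    2    3    0    0    0
   P1   0    0    0    1    2    0
   P2  -4    0    0   -2    0    0
   P3   0    0    0    0   -3    0
   P4   0   -4    0    0    0    0
   P5   2    0   -2    0    0    3
   P6   2    4   -4   -1    3    0
   P7   0    0    0    0    0   -1

Candidate y = [8, 12, 3, 14, 10, 0, 6, 0]; check y·C column-wise:
  col t0: 8·0 + 12·0 + 3·-4 + 14·0 + 10·0 + 0·2 + 6·2 = 0
  col t1: 8·2 + 12·0 + 3·0 + 14·0 + 10·-4 + 6·4 = 0
  col t2: 8·3 + 12·0 + 3·0 + 14·0 + 10·0 + 0·-2 + 6·-4 = 0
  col t3: 8·0 + 12·1 + 3·-2 + 14·0 + 10·0 + 6·-1 = 0
  col t4: 8·0 + 12·2 + 3·0 + 14·-3 + 10·0 + 6·3 = 0
  col t5: 8·0 + 12·0 + 3·0 + 14·0 + 10·0 + 0·3 + 6·0 + 0·-1 = 0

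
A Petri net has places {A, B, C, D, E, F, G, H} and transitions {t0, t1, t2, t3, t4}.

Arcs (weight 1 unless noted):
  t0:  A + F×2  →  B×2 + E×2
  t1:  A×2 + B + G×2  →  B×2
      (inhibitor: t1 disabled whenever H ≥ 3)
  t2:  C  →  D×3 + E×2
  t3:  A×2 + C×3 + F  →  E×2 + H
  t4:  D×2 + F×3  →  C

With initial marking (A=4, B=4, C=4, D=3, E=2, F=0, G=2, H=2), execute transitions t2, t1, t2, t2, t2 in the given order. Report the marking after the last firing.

step 1: fire t2:  (A=4, B=4, C=4, D=3, E=2, F=0, G=2, H=2) → (A=4, B=4, C=3, D=6, E=4, F=0, G=2, H=2)
step 2: fire t1:  (A=4, B=4, C=3, D=6, E=4, F=0, G=2, H=2) → (A=2, B=5, C=3, D=6, E=4, F=0, G=0, H=2)
step 3: fire t2:  (A=2, B=5, C=3, D=6, E=4, F=0, G=0, H=2) → (A=2, B=5, C=2, D=9, E=6, F=0, G=0, H=2)
step 4: fire t2:  (A=2, B=5, C=2, D=9, E=6, F=0, G=0, H=2) → (A=2, B=5, C=1, D=12, E=8, F=0, G=0, H=2)
step 5: fire t2:  (A=2, B=5, C=1, D=12, E=8, F=0, G=0, H=2) → (A=2, B=5, C=0, D=15, E=10, F=0, G=0, H=2)

(A=2, B=5, C=0, D=15, E=10, F=0, G=0, H=2)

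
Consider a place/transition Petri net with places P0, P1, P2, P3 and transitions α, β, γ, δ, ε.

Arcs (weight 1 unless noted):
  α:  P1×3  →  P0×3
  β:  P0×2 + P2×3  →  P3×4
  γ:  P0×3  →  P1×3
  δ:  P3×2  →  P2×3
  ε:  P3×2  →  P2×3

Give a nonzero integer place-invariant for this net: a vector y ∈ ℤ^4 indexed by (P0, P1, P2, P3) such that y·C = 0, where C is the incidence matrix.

y = (P0:3, P1:3, P2:2, P3:3)

Incidence matrix C (rows=places, cols=transitions):
        α    β    γ    δ    ε
   P0   3   -2   -3    0    0
   P1  -3    0    3    0    0
   P2   0   -3    0    3    3
   P3   0    4    0   -2   -2

Candidate y = [3, 3, 2, 3]; check y·C column-wise:
  col α: 3·3 + 3·-3 + 2·0 + 3·0 = 0
  col β: 3·-2 + 3·0 + 2·-3 + 3·4 = 0
  col γ: 3·-3 + 3·3 + 2·0 + 3·0 = 0
  col δ: 3·0 + 3·0 + 2·3 + 3·-2 = 0
  col ε: 3·0 + 3·0 + 2·3 + 3·-2 = 0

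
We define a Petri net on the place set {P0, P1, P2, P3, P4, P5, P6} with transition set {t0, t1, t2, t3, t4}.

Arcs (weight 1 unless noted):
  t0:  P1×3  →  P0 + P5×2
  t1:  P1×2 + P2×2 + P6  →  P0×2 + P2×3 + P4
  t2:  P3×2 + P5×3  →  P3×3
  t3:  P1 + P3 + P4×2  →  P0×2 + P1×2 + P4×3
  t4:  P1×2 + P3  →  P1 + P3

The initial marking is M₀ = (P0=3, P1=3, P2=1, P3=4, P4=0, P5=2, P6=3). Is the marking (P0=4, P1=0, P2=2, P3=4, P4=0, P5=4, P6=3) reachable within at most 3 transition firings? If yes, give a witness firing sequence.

NO — not reachable within 3 firings

depth 0: 1 marking
depth 1: 3 markings reached so far
depth 2: 5 markings reached so far
depth 3: 5 markings reached so far
(frontier empty at depth 3; search complete)
target is not among the 5 markings reachable within 3 steps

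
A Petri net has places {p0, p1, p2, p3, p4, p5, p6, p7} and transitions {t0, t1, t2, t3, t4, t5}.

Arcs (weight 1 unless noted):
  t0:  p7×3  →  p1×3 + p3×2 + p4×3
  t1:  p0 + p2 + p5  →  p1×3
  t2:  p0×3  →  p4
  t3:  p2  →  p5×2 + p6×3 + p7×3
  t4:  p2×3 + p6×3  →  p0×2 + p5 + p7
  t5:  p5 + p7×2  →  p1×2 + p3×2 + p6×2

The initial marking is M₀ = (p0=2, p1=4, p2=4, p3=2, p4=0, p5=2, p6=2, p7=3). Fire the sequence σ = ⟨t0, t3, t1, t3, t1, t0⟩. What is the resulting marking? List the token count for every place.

step 1: fire t0:  (p0=2, p1=4, p2=4, p3=2, p4=0, p5=2, p6=2, p7=3) → (p0=2, p1=7, p2=4, p3=4, p4=3, p5=2, p6=2, p7=0)
step 2: fire t3:  (p0=2, p1=7, p2=4, p3=4, p4=3, p5=2, p6=2, p7=0) → (p0=2, p1=7, p2=3, p3=4, p4=3, p5=4, p6=5, p7=3)
step 3: fire t1:  (p0=2, p1=7, p2=3, p3=4, p4=3, p5=4, p6=5, p7=3) → (p0=1, p1=10, p2=2, p3=4, p4=3, p5=3, p6=5, p7=3)
step 4: fire t3:  (p0=1, p1=10, p2=2, p3=4, p4=3, p5=3, p6=5, p7=3) → (p0=1, p1=10, p2=1, p3=4, p4=3, p5=5, p6=8, p7=6)
step 5: fire t1:  (p0=1, p1=10, p2=1, p3=4, p4=3, p5=5, p6=8, p7=6) → (p0=0, p1=13, p2=0, p3=4, p4=3, p5=4, p6=8, p7=6)
step 6: fire t0:  (p0=0, p1=13, p2=0, p3=4, p4=3, p5=4, p6=8, p7=6) → (p0=0, p1=16, p2=0, p3=6, p4=6, p5=4, p6=8, p7=3)

(p0=0, p1=16, p2=0, p3=6, p4=6, p5=4, p6=8, p7=3)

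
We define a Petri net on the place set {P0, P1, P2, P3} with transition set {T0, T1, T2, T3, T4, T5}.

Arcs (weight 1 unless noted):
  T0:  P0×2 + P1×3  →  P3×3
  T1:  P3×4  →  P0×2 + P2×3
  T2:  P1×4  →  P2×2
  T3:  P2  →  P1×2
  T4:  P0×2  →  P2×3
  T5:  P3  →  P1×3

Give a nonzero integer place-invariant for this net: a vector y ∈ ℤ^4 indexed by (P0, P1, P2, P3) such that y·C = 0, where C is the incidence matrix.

y = (P0:3, P1:1, P2:2, P3:3)

Incidence matrix C (rows=places, cols=transitions):
       T0   T1   T2   T3   T4   T5
   P0  -2    2    0    0   -2    0
   P1  -3    0   -4    2    0    3
   P2   0    3    2   -1    3    0
   P3   3   -4    0    0    0   -1

Candidate y = [3, 1, 2, 3]; check y·C column-wise:
  col T0: 3·-2 + 1·-3 + 2·0 + 3·3 = 0
  col T1: 3·2 + 1·0 + 2·3 + 3·-4 = 0
  col T2: 3·0 + 1·-4 + 2·2 + 3·0 = 0
  col T3: 3·0 + 1·2 + 2·-1 + 3·0 = 0
  col T4: 3·-2 + 1·0 + 2·3 + 3·0 = 0
  col T5: 3·0 + 1·3 + 2·0 + 3·-1 = 0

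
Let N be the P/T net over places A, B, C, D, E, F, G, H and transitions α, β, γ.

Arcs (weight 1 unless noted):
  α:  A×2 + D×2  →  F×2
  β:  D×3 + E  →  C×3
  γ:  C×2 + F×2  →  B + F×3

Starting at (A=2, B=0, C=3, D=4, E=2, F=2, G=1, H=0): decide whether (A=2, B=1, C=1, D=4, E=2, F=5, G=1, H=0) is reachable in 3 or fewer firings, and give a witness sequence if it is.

NO — not reachable within 3 firings

depth 0: 1 marking
depth 1: 4 markings reached so far
depth 2: 6 markings reached so far
depth 3: 7 markings reached so far
target is not among the 7 markings reachable within 3 steps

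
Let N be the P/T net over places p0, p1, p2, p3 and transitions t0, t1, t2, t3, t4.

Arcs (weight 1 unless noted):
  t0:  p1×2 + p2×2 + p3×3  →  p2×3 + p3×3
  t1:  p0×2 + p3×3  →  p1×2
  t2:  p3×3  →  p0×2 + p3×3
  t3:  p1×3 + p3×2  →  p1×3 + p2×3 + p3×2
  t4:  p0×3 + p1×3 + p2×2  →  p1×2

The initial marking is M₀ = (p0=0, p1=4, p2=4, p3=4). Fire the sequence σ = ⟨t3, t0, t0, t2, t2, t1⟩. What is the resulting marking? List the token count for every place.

step 1: fire t3:  (p0=0, p1=4, p2=4, p3=4) → (p0=0, p1=4, p2=7, p3=4)
step 2: fire t0:  (p0=0, p1=4, p2=7, p3=4) → (p0=0, p1=2, p2=8, p3=4)
step 3: fire t0:  (p0=0, p1=2, p2=8, p3=4) → (p0=0, p1=0, p2=9, p3=4)
step 4: fire t2:  (p0=0, p1=0, p2=9, p3=4) → (p0=2, p1=0, p2=9, p3=4)
step 5: fire t2:  (p0=2, p1=0, p2=9, p3=4) → (p0=4, p1=0, p2=9, p3=4)
step 6: fire t1:  (p0=4, p1=0, p2=9, p3=4) → (p0=2, p1=2, p2=9, p3=1)

(p0=2, p1=2, p2=9, p3=1)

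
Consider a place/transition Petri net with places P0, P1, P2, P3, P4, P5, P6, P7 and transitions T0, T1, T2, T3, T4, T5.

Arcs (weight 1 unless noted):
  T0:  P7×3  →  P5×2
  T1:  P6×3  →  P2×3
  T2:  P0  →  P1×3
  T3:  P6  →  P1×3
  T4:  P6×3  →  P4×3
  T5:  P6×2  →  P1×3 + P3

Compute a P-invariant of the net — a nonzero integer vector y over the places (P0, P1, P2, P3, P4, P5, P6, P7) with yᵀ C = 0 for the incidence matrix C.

Incidence matrix C (rows=places, cols=transitions):
       T0   T1   T2   T3   T4   T5
   P0   0    0   -1    0    0    0
   P1   0    0    3    3    0    3
   P2   0    3    0    0    0    0
   P3   0    0    0    0    0    1
   P4   0    0    0    0    3    0
   P5   2    0    0    0    0    0
   P6   0   -3    0   -1   -3   -2
   P7  -3    0    0    0    0    0

Candidate y = [3, 1, 3, 3, 3, 0, 3, 0]; check y·C column-wise:
  col T0: 3·0 + 1·0 + 3·0 + 3·0 + 3·0 + 0·2 + 3·0 + 0·-3 = 0
  col T1: 3·0 + 1·0 + 3·3 + 3·0 + 3·0 + 3·-3 = 0
  col T2: 3·-1 + 1·3 + 3·0 + 3·0 + 3·0 + 3·0 = 0
  col T3: 3·0 + 1·3 + 3·0 + 3·0 + 3·0 + 3·-1 = 0
  col T4: 3·0 + 1·0 + 3·0 + 3·0 + 3·3 + 3·-3 = 0
  col T5: 3·0 + 1·3 + 3·0 + 3·1 + 3·0 + 3·-2 = 0

y = (P0:3, P1:1, P2:3, P3:3, P4:3, P5:0, P6:3, P7:0)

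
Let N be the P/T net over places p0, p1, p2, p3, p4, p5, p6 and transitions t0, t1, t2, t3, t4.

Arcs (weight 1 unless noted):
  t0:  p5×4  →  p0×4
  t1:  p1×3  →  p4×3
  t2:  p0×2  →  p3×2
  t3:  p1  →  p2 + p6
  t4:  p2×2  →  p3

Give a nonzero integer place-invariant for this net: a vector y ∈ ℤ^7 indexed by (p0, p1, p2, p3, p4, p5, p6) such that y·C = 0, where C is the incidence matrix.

Incidence matrix C (rows=places, cols=transitions):
       t0   t1   t2   t3   t4
   p0   4    0   -2    0    0
   p1   0   -3    0   -1    0
   p2   0    0    0    1   -2
   p3   0    0    2    0    1
   p4   0    3    0    0    0
   p5  -4    0    0    0    0
   p6   0    0    0    1    0

Candidate y = [2, 1, 1, 2, 1, 2, 0]; check y·C column-wise:
  col t0: 2·4 + 1·0 + 1·0 + 2·0 + 1·0 + 2·-4 = 0
  col t1: 2·0 + 1·-3 + 1·0 + 2·0 + 1·3 + 2·0 = 0
  col t2: 2·-2 + 1·0 + 1·0 + 2·2 + 1·0 + 2·0 = 0
  col t3: 2·0 + 1·-1 + 1·1 + 2·0 + 1·0 + 2·0 + 0·1 = 0
  col t4: 2·0 + 1·0 + 1·-2 + 2·1 + 1·0 + 2·0 = 0

y = (p0:2, p1:1, p2:1, p3:2, p4:1, p5:2, p6:0)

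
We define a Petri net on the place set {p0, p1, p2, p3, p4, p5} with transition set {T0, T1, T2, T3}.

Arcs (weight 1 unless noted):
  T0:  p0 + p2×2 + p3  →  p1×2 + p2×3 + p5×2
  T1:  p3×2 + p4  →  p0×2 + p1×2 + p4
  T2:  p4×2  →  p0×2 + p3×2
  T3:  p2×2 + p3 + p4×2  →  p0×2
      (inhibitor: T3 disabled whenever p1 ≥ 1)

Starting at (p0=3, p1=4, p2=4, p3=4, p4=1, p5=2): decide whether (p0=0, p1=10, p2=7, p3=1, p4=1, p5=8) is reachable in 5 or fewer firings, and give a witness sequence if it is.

YES — reachable via ⟨T0, T0, T0⟩ (3 firings)

step 1: fire T0:  (p0=3, p1=4, p2=4, p3=4, p4=1, p5=2) → (p0=2, p1=6, p2=5, p3=3, p4=1, p5=4)
step 2: fire T0:  (p0=2, p1=6, p2=5, p3=3, p4=1, p5=4) → (p0=1, p1=8, p2=6, p3=2, p4=1, p5=6)
step 3: fire T0:  (p0=1, p1=8, p2=6, p3=2, p4=1, p5=6) → (p0=0, p1=10, p2=7, p3=1, p4=1, p5=8)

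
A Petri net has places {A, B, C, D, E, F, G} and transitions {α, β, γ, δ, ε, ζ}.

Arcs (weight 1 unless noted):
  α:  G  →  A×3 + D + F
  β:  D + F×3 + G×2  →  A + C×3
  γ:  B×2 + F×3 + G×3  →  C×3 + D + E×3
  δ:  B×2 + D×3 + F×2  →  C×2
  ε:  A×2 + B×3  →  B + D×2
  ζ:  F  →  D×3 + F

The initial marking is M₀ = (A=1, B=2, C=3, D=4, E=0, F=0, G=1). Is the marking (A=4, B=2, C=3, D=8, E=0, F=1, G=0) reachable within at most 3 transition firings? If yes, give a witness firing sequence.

step 1: fire α:  (A=1, B=2, C=3, D=4, E=0, F=0, G=1) → (A=4, B=2, C=3, D=5, E=0, F=1, G=0)
step 2: fire ζ:  (A=4, B=2, C=3, D=5, E=0, F=1, G=0) → (A=4, B=2, C=3, D=8, E=0, F=1, G=0)

YES — reachable via ⟨α, ζ⟩ (2 firings)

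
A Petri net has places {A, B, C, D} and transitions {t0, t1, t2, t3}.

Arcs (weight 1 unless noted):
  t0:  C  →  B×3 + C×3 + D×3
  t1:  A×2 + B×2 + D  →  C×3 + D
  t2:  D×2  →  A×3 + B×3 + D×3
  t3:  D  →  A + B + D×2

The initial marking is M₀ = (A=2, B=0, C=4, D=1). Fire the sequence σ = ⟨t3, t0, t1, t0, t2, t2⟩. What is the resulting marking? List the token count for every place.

step 1: fire t3:  (A=2, B=0, C=4, D=1) → (A=3, B=1, C=4, D=2)
step 2: fire t0:  (A=3, B=1, C=4, D=2) → (A=3, B=4, C=6, D=5)
step 3: fire t1:  (A=3, B=4, C=6, D=5) → (A=1, B=2, C=9, D=5)
step 4: fire t0:  (A=1, B=2, C=9, D=5) → (A=1, B=5, C=11, D=8)
step 5: fire t2:  (A=1, B=5, C=11, D=8) → (A=4, B=8, C=11, D=9)
step 6: fire t2:  (A=4, B=8, C=11, D=9) → (A=7, B=11, C=11, D=10)

(A=7, B=11, C=11, D=10)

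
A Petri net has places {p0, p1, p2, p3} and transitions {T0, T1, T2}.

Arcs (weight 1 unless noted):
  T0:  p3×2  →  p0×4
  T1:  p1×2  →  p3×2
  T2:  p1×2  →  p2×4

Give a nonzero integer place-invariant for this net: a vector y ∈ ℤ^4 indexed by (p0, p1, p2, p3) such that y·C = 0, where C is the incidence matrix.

Incidence matrix C (rows=places, cols=transitions):
       T0   T1   T2
   p0   4    0    0
   p1   0   -2   -2
   p2   0    0    4
   p3  -2    2    0

Candidate y = [1, 2, 1, 2]; check y·C column-wise:
  col T0: 1·4 + 2·0 + 1·0 + 2·-2 = 0
  col T1: 1·0 + 2·-2 + 1·0 + 2·2 = 0
  col T2: 1·0 + 2·-2 + 1·4 + 2·0 = 0

y = (p0:1, p1:2, p2:1, p3:2)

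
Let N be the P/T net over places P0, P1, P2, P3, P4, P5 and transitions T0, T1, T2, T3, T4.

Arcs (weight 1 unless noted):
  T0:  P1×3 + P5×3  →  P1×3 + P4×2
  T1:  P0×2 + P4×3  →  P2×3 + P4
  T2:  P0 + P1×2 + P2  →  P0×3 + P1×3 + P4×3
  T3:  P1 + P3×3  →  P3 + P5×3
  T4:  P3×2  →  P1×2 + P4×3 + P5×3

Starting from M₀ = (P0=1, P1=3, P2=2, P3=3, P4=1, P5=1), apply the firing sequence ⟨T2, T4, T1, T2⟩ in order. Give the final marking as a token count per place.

step 1: fire T2:  (P0=1, P1=3, P2=2, P3=3, P4=1, P5=1) → (P0=3, P1=4, P2=1, P3=3, P4=4, P5=1)
step 2: fire T4:  (P0=3, P1=4, P2=1, P3=3, P4=4, P5=1) → (P0=3, P1=6, P2=1, P3=1, P4=7, P5=4)
step 3: fire T1:  (P0=3, P1=6, P2=1, P3=1, P4=7, P5=4) → (P0=1, P1=6, P2=4, P3=1, P4=5, P5=4)
step 4: fire T2:  (P0=1, P1=6, P2=4, P3=1, P4=5, P5=4) → (P0=3, P1=7, P2=3, P3=1, P4=8, P5=4)

(P0=3, P1=7, P2=3, P3=1, P4=8, P5=4)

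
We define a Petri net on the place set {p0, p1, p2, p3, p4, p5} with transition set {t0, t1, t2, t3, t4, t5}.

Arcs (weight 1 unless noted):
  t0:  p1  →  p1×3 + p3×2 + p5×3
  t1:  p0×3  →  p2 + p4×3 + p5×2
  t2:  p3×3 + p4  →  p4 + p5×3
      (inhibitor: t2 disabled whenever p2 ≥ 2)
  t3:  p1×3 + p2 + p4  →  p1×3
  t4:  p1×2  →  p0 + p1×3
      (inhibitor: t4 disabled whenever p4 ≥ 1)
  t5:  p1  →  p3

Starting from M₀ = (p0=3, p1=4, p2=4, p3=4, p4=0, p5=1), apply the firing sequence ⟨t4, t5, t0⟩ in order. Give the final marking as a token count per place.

(p0=4, p1=6, p2=4, p3=7, p4=0, p5=4)

step 1: fire t4:  (p0=3, p1=4, p2=4, p3=4, p4=0, p5=1) → (p0=4, p1=5, p2=4, p3=4, p4=0, p5=1)
step 2: fire t5:  (p0=4, p1=5, p2=4, p3=4, p4=0, p5=1) → (p0=4, p1=4, p2=4, p3=5, p4=0, p5=1)
step 3: fire t0:  (p0=4, p1=4, p2=4, p3=5, p4=0, p5=1) → (p0=4, p1=6, p2=4, p3=7, p4=0, p5=4)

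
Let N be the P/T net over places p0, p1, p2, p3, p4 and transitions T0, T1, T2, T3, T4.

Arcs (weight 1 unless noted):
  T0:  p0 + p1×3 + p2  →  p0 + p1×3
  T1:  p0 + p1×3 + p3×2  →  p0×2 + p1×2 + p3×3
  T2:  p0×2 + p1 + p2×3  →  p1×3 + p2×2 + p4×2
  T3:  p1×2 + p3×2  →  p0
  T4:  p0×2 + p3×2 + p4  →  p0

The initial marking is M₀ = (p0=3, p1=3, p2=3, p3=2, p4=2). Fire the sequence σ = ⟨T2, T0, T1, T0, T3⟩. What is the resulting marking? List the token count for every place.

(p0=3, p1=2, p2=0, p3=1, p4=4)

step 1: fire T2:  (p0=3, p1=3, p2=3, p3=2, p4=2) → (p0=1, p1=5, p2=2, p3=2, p4=4)
step 2: fire T0:  (p0=1, p1=5, p2=2, p3=2, p4=4) → (p0=1, p1=5, p2=1, p3=2, p4=4)
step 3: fire T1:  (p0=1, p1=5, p2=1, p3=2, p4=4) → (p0=2, p1=4, p2=1, p3=3, p4=4)
step 4: fire T0:  (p0=2, p1=4, p2=1, p3=3, p4=4) → (p0=2, p1=4, p2=0, p3=3, p4=4)
step 5: fire T3:  (p0=2, p1=4, p2=0, p3=3, p4=4) → (p0=3, p1=2, p2=0, p3=1, p4=4)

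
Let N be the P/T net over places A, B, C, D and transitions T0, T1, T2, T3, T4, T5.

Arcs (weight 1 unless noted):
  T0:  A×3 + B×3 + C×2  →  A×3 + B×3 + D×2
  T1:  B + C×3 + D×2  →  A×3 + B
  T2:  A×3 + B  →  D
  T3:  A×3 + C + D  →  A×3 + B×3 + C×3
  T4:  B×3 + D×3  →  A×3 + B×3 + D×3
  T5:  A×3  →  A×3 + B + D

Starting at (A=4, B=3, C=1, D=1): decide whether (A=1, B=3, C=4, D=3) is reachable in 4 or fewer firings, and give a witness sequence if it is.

depth 0: 1 marking
depth 1: 4 markings reached so far
depth 2: 9 markings reached so far
depth 3: 19 markings reached so far
depth 4: 41 markings reached so far
target is not among the 41 markings reachable within 4 steps

NO — not reachable within 4 firings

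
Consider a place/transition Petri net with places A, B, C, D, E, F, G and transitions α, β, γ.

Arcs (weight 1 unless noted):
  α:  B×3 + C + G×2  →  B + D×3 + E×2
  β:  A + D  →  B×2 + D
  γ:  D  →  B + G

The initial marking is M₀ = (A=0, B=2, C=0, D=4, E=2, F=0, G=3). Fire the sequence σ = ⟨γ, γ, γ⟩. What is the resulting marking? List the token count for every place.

(A=0, B=5, C=0, D=1, E=2, F=0, G=6)

step 1: fire γ:  (A=0, B=2, C=0, D=4, E=2, F=0, G=3) → (A=0, B=3, C=0, D=3, E=2, F=0, G=4)
step 2: fire γ:  (A=0, B=3, C=0, D=3, E=2, F=0, G=4) → (A=0, B=4, C=0, D=2, E=2, F=0, G=5)
step 3: fire γ:  (A=0, B=4, C=0, D=2, E=2, F=0, G=5) → (A=0, B=5, C=0, D=1, E=2, F=0, G=6)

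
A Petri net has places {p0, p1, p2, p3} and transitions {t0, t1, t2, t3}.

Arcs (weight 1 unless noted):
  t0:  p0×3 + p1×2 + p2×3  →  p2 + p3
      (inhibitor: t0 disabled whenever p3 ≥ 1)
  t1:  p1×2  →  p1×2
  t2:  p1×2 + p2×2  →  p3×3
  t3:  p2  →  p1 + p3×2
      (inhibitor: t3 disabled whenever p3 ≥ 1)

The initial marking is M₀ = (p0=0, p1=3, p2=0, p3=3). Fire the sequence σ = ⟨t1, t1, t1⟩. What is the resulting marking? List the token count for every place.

step 1: fire t1:  (p0=0, p1=3, p2=0, p3=3) → (p0=0, p1=3, p2=0, p3=3)
step 2: fire t1:  (p0=0, p1=3, p2=0, p3=3) → (p0=0, p1=3, p2=0, p3=3)
step 3: fire t1:  (p0=0, p1=3, p2=0, p3=3) → (p0=0, p1=3, p2=0, p3=3)

(p0=0, p1=3, p2=0, p3=3)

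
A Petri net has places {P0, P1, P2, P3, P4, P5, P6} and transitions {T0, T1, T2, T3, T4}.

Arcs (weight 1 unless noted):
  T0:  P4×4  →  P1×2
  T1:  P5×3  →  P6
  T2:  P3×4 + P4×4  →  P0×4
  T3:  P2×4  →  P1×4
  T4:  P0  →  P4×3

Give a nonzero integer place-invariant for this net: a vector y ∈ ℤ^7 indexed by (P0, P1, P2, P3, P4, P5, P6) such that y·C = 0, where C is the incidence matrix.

y = (P0:3, P1:2, P2:2, P3:2, P4:1, P5:0, P6:0)

Incidence matrix C (rows=places, cols=transitions):
       T0   T1   T2   T3   T4
   P0   0    0    4    0   -1
   P1   2    0    0    4    0
   P2   0    0    0   -4    0
   P3   0    0   -4    0    0
   P4  -4    0   -4    0    3
   P5   0   -3    0    0    0
   P6   0    1    0    0    0

Candidate y = [3, 2, 2, 2, 1, 0, 0]; check y·C column-wise:
  col T0: 3·0 + 2·2 + 2·0 + 2·0 + 1·-4 = 0
  col T1: 3·0 + 2·0 + 2·0 + 2·0 + 1·0 + 0·-3 + 0·1 = 0
  col T2: 3·4 + 2·0 + 2·0 + 2·-4 + 1·-4 = 0
  col T3: 3·0 + 2·4 + 2·-4 + 2·0 + 1·0 = 0
  col T4: 3·-1 + 2·0 + 2·0 + 2·0 + 1·3 = 0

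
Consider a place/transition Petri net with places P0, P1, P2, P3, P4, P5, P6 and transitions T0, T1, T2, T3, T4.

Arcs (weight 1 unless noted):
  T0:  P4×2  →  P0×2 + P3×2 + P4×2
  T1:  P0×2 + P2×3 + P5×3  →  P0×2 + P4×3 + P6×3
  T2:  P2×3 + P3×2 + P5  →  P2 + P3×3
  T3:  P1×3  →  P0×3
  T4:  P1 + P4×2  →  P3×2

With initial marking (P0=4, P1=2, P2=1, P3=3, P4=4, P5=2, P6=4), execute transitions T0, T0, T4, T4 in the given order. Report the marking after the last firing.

(P0=8, P1=0, P2=1, P3=11, P4=0, P5=2, P6=4)

step 1: fire T0:  (P0=4, P1=2, P2=1, P3=3, P4=4, P5=2, P6=4) → (P0=6, P1=2, P2=1, P3=5, P4=4, P5=2, P6=4)
step 2: fire T0:  (P0=6, P1=2, P2=1, P3=5, P4=4, P5=2, P6=4) → (P0=8, P1=2, P2=1, P3=7, P4=4, P5=2, P6=4)
step 3: fire T4:  (P0=8, P1=2, P2=1, P3=7, P4=4, P5=2, P6=4) → (P0=8, P1=1, P2=1, P3=9, P4=2, P5=2, P6=4)
step 4: fire T4:  (P0=8, P1=1, P2=1, P3=9, P4=2, P5=2, P6=4) → (P0=8, P1=0, P2=1, P3=11, P4=0, P5=2, P6=4)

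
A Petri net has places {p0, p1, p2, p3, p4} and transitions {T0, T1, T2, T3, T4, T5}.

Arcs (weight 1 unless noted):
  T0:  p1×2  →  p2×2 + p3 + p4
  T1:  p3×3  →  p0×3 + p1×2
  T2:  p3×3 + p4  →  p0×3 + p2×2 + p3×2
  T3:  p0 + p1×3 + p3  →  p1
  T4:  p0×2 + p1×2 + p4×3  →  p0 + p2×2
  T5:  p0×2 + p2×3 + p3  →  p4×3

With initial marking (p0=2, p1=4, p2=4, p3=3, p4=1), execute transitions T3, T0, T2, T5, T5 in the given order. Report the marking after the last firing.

(p0=0, p1=0, p2=2, p3=0, p4=7)

step 1: fire T3:  (p0=2, p1=4, p2=4, p3=3, p4=1) → (p0=1, p1=2, p2=4, p3=2, p4=1)
step 2: fire T0:  (p0=1, p1=2, p2=4, p3=2, p4=1) → (p0=1, p1=0, p2=6, p3=3, p4=2)
step 3: fire T2:  (p0=1, p1=0, p2=6, p3=3, p4=2) → (p0=4, p1=0, p2=8, p3=2, p4=1)
step 4: fire T5:  (p0=4, p1=0, p2=8, p3=2, p4=1) → (p0=2, p1=0, p2=5, p3=1, p4=4)
step 5: fire T5:  (p0=2, p1=0, p2=5, p3=1, p4=4) → (p0=0, p1=0, p2=2, p3=0, p4=7)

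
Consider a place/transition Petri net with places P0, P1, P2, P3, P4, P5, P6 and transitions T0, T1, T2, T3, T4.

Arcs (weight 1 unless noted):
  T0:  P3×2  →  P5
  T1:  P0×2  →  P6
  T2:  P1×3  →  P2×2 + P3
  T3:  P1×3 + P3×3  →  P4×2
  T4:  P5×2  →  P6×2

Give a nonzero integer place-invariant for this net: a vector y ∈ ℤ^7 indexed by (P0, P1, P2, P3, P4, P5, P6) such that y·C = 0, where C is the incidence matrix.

Incidence matrix C (rows=places, cols=transitions):
       T0   T1   T2   T3   T4
   P0   0   -2    0    0    0
   P1   0    0   -3   -3    0
   P2   0    0    2    0    0
   P3  -2    0    1   -3    0
   P4   0    0    0    2    0
   P5   1    0    0    0   -2
   P6   0    1    0    0    2

Candidate y = [0, 2, 3, 0, 3, 0, 0]; check y·C column-wise:
  col T0: 2·0 + 3·0 + 0·-2 + 3·0 + 0·1 = 0
  col T1: 0·-2 + 2·0 + 3·0 + 3·0 + 0·1 = 0
  col T2: 2·-3 + 3·2 + 0·1 + 3·0 = 0
  col T3: 2·-3 + 3·0 + 0·-3 + 3·2 = 0
  col T4: 2·0 + 3·0 + 3·0 + 0·-2 + 0·2 = 0

y = (P0:0, P1:2, P2:3, P3:0, P4:3, P5:0, P6:0)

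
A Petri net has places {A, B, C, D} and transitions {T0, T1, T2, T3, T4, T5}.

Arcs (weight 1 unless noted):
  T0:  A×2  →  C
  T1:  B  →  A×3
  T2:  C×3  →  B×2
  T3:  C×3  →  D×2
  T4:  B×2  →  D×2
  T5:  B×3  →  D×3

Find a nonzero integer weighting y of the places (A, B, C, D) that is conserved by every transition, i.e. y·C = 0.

Incidence matrix C (rows=places, cols=transitions):
       T0   T1   T2   T3   T4   T5
    A  -2    3    0    0    0    0
    B   0   -1    2    0   -2   -3
    C   1    0   -3   -3    0    0
    D   0    0    0    2    2    3

Candidate y = [1, 3, 2, 3]; check y·C column-wise:
  col T0: 1·-2 + 3·0 + 2·1 + 3·0 = 0
  col T1: 1·3 + 3·-1 + 2·0 + 3·0 = 0
  col T2: 1·0 + 3·2 + 2·-3 + 3·0 = 0
  col T3: 1·0 + 3·0 + 2·-3 + 3·2 = 0
  col T4: 1·0 + 3·-2 + 2·0 + 3·2 = 0
  col T5: 1·0 + 3·-3 + 2·0 + 3·3 = 0

y = (A:1, B:3, C:2, D:3)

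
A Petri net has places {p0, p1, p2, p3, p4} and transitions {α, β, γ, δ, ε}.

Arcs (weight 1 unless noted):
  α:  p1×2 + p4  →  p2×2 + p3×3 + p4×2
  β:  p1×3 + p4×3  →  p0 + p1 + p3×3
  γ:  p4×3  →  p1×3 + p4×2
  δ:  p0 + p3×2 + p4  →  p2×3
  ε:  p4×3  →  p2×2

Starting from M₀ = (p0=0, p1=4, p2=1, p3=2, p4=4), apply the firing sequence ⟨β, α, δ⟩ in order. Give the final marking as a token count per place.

(p0=0, p1=0, p2=6, p3=6, p4=1)

step 1: fire β:  (p0=0, p1=4, p2=1, p3=2, p4=4) → (p0=1, p1=2, p2=1, p3=5, p4=1)
step 2: fire α:  (p0=1, p1=2, p2=1, p3=5, p4=1) → (p0=1, p1=0, p2=3, p3=8, p4=2)
step 3: fire δ:  (p0=1, p1=0, p2=3, p3=8, p4=2) → (p0=0, p1=0, p2=6, p3=6, p4=1)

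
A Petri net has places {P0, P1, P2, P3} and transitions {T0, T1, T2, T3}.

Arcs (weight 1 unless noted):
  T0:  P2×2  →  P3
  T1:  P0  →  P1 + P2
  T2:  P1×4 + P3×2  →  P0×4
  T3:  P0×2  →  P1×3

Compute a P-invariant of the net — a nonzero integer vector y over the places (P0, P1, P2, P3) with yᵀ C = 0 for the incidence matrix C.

Incidence matrix C (rows=places, cols=transitions):
       T0   T1   T2   T3
   P0   0   -1    4   -2
   P1   0    1   -4    3
   P2  -2    1    0    0
   P3   1    0   -2    0

Candidate y = [3, 2, 1, 2]; check y·C column-wise:
  col T0: 3·0 + 2·0 + 1·-2 + 2·1 = 0
  col T1: 3·-1 + 2·1 + 1·1 + 2·0 = 0
  col T2: 3·4 + 2·-4 + 1·0 + 2·-2 = 0
  col T3: 3·-2 + 2·3 + 1·0 + 2·0 = 0

y = (P0:3, P1:2, P2:1, P3:2)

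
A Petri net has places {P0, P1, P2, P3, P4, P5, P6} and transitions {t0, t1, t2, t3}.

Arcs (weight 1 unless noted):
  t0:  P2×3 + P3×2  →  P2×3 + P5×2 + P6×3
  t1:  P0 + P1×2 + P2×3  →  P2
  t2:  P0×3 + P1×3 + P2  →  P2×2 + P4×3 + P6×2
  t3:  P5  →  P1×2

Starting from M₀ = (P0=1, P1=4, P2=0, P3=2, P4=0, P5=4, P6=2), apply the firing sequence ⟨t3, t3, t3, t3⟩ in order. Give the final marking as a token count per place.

(P0=1, P1=12, P2=0, P3=2, P4=0, P5=0, P6=2)

step 1: fire t3:  (P0=1, P1=4, P2=0, P3=2, P4=0, P5=4, P6=2) → (P0=1, P1=6, P2=0, P3=2, P4=0, P5=3, P6=2)
step 2: fire t3:  (P0=1, P1=6, P2=0, P3=2, P4=0, P5=3, P6=2) → (P0=1, P1=8, P2=0, P3=2, P4=0, P5=2, P6=2)
step 3: fire t3:  (P0=1, P1=8, P2=0, P3=2, P4=0, P5=2, P6=2) → (P0=1, P1=10, P2=0, P3=2, P4=0, P5=1, P6=2)
step 4: fire t3:  (P0=1, P1=10, P2=0, P3=2, P4=0, P5=1, P6=2) → (P0=1, P1=12, P2=0, P3=2, P4=0, P5=0, P6=2)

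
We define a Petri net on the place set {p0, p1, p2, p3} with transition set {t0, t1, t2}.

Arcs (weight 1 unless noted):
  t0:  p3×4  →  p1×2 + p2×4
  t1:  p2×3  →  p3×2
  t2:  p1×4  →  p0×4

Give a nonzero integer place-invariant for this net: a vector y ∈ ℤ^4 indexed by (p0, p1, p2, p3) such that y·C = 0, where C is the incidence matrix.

y = (p0:2, p1:2, p2:2, p3:3)

Incidence matrix C (rows=places, cols=transitions):
       t0   t1   t2
   p0   0    0    4
   p1   2    0   -4
   p2   4   -3    0
   p3  -4    2    0

Candidate y = [2, 2, 2, 3]; check y·C column-wise:
  col t0: 2·0 + 2·2 + 2·4 + 3·-4 = 0
  col t1: 2·0 + 2·0 + 2·-3 + 3·2 = 0
  col t2: 2·4 + 2·-4 + 2·0 + 3·0 = 0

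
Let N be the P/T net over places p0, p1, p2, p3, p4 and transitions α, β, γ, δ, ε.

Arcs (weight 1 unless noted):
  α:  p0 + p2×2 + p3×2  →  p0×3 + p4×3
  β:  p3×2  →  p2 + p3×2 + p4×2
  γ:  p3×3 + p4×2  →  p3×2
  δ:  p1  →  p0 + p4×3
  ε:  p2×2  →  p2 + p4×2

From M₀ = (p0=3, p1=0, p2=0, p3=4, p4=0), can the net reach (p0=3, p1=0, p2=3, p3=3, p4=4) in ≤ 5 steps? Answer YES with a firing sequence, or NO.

step 1: fire β:  (p0=3, p1=0, p2=0, p3=4, p4=0) → (p0=3, p1=0, p2=1, p3=4, p4=2)
step 2: fire β:  (p0=3, p1=0, p2=1, p3=4, p4=2) → (p0=3, p1=0, p2=2, p3=4, p4=4)
step 3: fire β:  (p0=3, p1=0, p2=2, p3=4, p4=4) → (p0=3, p1=0, p2=3, p3=4, p4=6)
step 4: fire γ:  (p0=3, p1=0, p2=3, p3=4, p4=6) → (p0=3, p1=0, p2=3, p3=3, p4=4)

YES — reachable via ⟨β, β, β, γ⟩ (4 firings)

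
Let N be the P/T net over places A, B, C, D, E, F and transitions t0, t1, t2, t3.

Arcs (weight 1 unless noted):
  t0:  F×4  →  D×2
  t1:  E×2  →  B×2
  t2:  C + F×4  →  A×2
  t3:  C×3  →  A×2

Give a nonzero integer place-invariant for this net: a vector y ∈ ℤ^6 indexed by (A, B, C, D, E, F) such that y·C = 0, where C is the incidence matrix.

y = (A:0, B:1, C:0, D:0, E:1, F:0)

Incidence matrix C (rows=places, cols=transitions):
       t0   t1   t2   t3
    A   0    0    2    2
    B   0    2    0    0
    C   0    0   -1   -3
    D   2    0    0    0
    E   0   -2    0    0
    F  -4    0   -4    0

Candidate y = [0, 1, 0, 0, 1, 0]; check y·C column-wise:
  col t0: 1·0 + 0·2 + 1·0 + 0·-4 = 0
  col t1: 1·2 + 1·-2 = 0
  col t2: 0·2 + 1·0 + 0·-1 + 1·0 + 0·-4 = 0
  col t3: 0·2 + 1·0 + 0·-3 + 1·0 = 0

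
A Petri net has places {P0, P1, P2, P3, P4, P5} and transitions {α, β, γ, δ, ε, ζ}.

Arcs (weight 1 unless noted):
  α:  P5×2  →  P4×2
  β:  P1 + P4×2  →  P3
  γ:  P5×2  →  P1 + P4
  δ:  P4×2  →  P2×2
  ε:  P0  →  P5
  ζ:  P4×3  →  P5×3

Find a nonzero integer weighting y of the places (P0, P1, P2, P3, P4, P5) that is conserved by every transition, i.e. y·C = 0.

Incidence matrix C (rows=places, cols=transitions):
        α    β    γ    δ    ε    ζ
   P0   0    0    0    0   -1    0
   P1   0   -1    1    0    0    0
   P2   0    0    0    2    0    0
   P3   0    1    0    0    0    0
   P4   2   -2    1   -2    0   -3
   P5  -2    0   -2    0    1    3

Candidate y = [1, 1, 1, 3, 1, 1]; check y·C column-wise:
  col α: 1·0 + 1·0 + 1·0 + 3·0 + 1·2 + 1·-2 = 0
  col β: 1·0 + 1·-1 + 1·0 + 3·1 + 1·-2 + 1·0 = 0
  col γ: 1·0 + 1·1 + 1·0 + 3·0 + 1·1 + 1·-2 = 0
  col δ: 1·0 + 1·0 + 1·2 + 3·0 + 1·-2 + 1·0 = 0
  col ε: 1·-1 + 1·0 + 1·0 + 3·0 + 1·0 + 1·1 = 0
  col ζ: 1·0 + 1·0 + 1·0 + 3·0 + 1·-3 + 1·3 = 0

y = (P0:1, P1:1, P2:1, P3:3, P4:1, P5:1)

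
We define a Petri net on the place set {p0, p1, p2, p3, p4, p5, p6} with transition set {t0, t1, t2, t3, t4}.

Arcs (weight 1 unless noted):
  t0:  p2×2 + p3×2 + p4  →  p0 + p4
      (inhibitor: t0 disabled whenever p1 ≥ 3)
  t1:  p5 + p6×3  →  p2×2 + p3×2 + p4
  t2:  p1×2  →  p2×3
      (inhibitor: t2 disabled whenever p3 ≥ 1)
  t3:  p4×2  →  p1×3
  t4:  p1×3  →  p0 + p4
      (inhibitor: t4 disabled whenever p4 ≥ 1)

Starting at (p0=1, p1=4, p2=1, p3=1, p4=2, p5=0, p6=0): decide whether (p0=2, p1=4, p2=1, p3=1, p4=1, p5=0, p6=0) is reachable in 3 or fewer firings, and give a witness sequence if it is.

step 1: fire t3:  (p0=1, p1=4, p2=1, p3=1, p4=2, p5=0, p6=0) → (p0=1, p1=7, p2=1, p3=1, p4=0, p5=0, p6=0)
step 2: fire t4:  (p0=1, p1=7, p2=1, p3=1, p4=0, p5=0, p6=0) → (p0=2, p1=4, p2=1, p3=1, p4=1, p5=0, p6=0)

YES — reachable via ⟨t3, t4⟩ (2 firings)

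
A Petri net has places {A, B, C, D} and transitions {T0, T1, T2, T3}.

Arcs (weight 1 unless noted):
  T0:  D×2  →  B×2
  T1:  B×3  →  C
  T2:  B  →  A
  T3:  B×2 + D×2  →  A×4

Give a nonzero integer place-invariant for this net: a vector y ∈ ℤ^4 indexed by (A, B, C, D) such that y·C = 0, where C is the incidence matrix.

y = (A:1, B:1, C:3, D:1)

Incidence matrix C (rows=places, cols=transitions):
       T0   T1   T2   T3
    A   0    0    1    4
    B   2   -3   -1   -2
    C   0    1    0    0
    D  -2    0    0   -2

Candidate y = [1, 1, 3, 1]; check y·C column-wise:
  col T0: 1·0 + 1·2 + 3·0 + 1·-2 = 0
  col T1: 1·0 + 1·-3 + 3·1 + 1·0 = 0
  col T2: 1·1 + 1·-1 + 3·0 + 1·0 = 0
  col T3: 1·4 + 1·-2 + 3·0 + 1·-2 = 0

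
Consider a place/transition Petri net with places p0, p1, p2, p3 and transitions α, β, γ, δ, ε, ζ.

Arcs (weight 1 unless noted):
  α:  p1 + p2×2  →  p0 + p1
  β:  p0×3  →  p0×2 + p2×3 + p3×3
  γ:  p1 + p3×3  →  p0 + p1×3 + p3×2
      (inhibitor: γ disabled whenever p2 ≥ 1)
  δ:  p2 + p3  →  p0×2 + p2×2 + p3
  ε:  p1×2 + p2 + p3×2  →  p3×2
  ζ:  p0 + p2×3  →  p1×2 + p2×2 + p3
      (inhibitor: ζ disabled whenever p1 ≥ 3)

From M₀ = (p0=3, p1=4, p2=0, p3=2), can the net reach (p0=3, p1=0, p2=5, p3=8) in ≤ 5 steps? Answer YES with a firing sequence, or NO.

YES — reachable via ⟨β, δ, β, ε, ε⟩ (5 firings)

step 1: fire β:  (p0=3, p1=4, p2=0, p3=2) → (p0=2, p1=4, p2=3, p3=5)
step 2: fire δ:  (p0=2, p1=4, p2=3, p3=5) → (p0=4, p1=4, p2=4, p3=5)
step 3: fire β:  (p0=4, p1=4, p2=4, p3=5) → (p0=3, p1=4, p2=7, p3=8)
step 4: fire ε:  (p0=3, p1=4, p2=7, p3=8) → (p0=3, p1=2, p2=6, p3=8)
step 5: fire ε:  (p0=3, p1=2, p2=6, p3=8) → (p0=3, p1=0, p2=5, p3=8)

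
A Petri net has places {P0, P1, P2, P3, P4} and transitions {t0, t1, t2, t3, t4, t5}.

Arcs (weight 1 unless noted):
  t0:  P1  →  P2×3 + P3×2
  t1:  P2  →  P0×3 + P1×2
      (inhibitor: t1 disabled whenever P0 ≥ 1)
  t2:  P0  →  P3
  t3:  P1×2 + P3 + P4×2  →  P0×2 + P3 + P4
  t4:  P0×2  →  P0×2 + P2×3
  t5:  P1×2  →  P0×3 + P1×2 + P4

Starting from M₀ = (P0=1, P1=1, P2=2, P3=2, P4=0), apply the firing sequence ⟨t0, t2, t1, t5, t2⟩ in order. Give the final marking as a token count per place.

step 1: fire t0:  (P0=1, P1=1, P2=2, P3=2, P4=0) → (P0=1, P1=0, P2=5, P3=4, P4=0)
step 2: fire t2:  (P0=1, P1=0, P2=5, P3=4, P4=0) → (P0=0, P1=0, P2=5, P3=5, P4=0)
step 3: fire t1:  (P0=0, P1=0, P2=5, P3=5, P4=0) → (P0=3, P1=2, P2=4, P3=5, P4=0)
step 4: fire t5:  (P0=3, P1=2, P2=4, P3=5, P4=0) → (P0=6, P1=2, P2=4, P3=5, P4=1)
step 5: fire t2:  (P0=6, P1=2, P2=4, P3=5, P4=1) → (P0=5, P1=2, P2=4, P3=6, P4=1)

(P0=5, P1=2, P2=4, P3=6, P4=1)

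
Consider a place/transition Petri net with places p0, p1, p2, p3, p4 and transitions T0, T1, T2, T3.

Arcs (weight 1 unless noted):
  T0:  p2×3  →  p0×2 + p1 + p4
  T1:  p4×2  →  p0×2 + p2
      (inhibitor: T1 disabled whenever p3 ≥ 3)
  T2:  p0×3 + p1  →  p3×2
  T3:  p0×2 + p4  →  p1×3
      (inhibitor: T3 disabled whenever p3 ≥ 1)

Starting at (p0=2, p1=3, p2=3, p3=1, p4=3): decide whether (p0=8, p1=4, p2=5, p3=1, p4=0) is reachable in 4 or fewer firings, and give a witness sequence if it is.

NO — not reachable within 4 firings

depth 0: 1 marking
depth 1: 3 markings reached so far
depth 2: 6 markings reached so far
depth 3: 8 markings reached so far
depth 4: 10 markings reached so far
target is not among the 10 markings reachable within 4 steps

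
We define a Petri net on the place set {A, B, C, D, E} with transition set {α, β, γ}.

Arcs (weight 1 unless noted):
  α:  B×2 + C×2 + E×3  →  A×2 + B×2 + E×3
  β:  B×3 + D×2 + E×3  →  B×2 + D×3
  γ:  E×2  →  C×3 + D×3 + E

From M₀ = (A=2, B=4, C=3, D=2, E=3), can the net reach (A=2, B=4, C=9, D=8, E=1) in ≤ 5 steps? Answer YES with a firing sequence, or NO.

YES — reachable via ⟨γ, γ⟩ (2 firings)

step 1: fire γ:  (A=2, B=4, C=3, D=2, E=3) → (A=2, B=4, C=6, D=5, E=2)
step 2: fire γ:  (A=2, B=4, C=6, D=5, E=2) → (A=2, B=4, C=9, D=8, E=1)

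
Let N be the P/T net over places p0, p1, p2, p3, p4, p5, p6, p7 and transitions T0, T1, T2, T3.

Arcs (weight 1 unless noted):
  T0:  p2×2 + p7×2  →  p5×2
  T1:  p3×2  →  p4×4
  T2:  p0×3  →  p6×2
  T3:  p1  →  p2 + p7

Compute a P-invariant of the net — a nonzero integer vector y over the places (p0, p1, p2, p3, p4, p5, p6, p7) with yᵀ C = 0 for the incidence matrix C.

Incidence matrix C (rows=places, cols=transitions):
       T0   T1   T2   T3
   p0   0    0   -3    0
   p1   0    0    0   -1
   p2  -2    0    0    1
   p3   0   -2    0    0
   p4   0    4    0    0
   p5   2    0    0    0
   p6   0    0    2    0
   p7  -2    0    0    1

Candidate y = [0, 0, 0, 2, 1, 0, 0, 0]; check y·C column-wise:
  col T0: 0·-2 + 2·0 + 1·0 + 0·2 + 0·-2 = 0
  col T1: 2·-2 + 1·4 = 0
  col T2: 0·-3 + 2·0 + 1·0 + 0·2 = 0
  col T3: 0·-1 + 0·1 + 2·0 + 1·0 + 0·1 = 0

y = (p0:0, p1:0, p2:0, p3:2, p4:1, p5:0, p6:0, p7:0)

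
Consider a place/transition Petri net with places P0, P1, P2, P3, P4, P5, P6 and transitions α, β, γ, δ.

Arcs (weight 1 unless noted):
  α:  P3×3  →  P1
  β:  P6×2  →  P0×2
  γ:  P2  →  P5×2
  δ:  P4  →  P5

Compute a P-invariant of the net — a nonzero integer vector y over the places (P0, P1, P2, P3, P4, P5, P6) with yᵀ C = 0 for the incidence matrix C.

y = (P0:0, P1:3, P2:0, P3:1, P4:0, P5:0, P6:0)

Incidence matrix C (rows=places, cols=transitions):
        α    β    γ    δ
   P0   0    2    0    0
   P1   1    0    0    0
   P2   0    0   -1    0
   P3  -3    0    0    0
   P4   0    0    0   -1
   P5   0    0    2    1
   P6   0   -2    0    0

Candidate y = [0, 3, 0, 1, 0, 0, 0]; check y·C column-wise:
  col α: 3·1 + 1·-3 = 0
  col β: 0·2 + 3·0 + 1·0 + 0·-2 = 0
  col γ: 3·0 + 0·-1 + 1·0 + 0·2 = 0
  col δ: 3·0 + 1·0 + 0·-1 + 0·1 = 0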